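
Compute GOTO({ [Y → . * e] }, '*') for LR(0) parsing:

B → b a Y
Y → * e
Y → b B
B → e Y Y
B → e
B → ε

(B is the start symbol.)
GOTO(I, '*') = CLOSURE({ [A → αX.β] : [A → α.Xβ] ∈ I, X = '*' })

Items with dot before '*', with the dot advanced:
  [Y → . * e] → [Y → * . e]
Closure adds nothing (no advanced item has the dot before a non-terminal).

GOTO = { [Y → * . e] }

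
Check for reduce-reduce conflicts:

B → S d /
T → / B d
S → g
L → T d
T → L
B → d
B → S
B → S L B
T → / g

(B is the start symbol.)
A reduce-reduce conflict occurs when an LR(0) state has two complete items [A → α .] and [B → β .] — both call for a reduction, and with no lookahead the parser cannot choose between them.

Augment with B' → B and build the canonical LR(0) collection (I0 = CLOSURE({[B' → . B]}), then GOTO on every symbol after a dot until no new states appear). It has 15 states:
  I0: { [B → . S L B], [B → . S d /], [B → . S], [B → . d], [B' → . B], [S → . g] }  — shift
  I1: { [B' → B .] }  — accept
  I2: { [B → S . L B], [B → S . d /], [B → S .], [L → . T d], [T → . / B d], [T → . / g], [T → . L] }  — shift, reduce
  I3: { [B → d .] }  — reduce
  I4: { [S → g .] }  — reduce
  I5: { [B → . S L B], [B → . S d /], [B → . S], [B → . d], [S → . g], [T → / . B d], [T → / . g] }  — shift
  I6: { [B → . S L B], [B → . S d /], [B → . S], [B → . d], [B → S L . B], [S → . g], [T → L .] }  — shift, reduce
  I7: { [L → T . d] }  — shift
  I8: { [B → S d . /] }  — shift
  I9: { [B → S d / .] }  — reduce
  I10: { [L → T d .] }  — reduce
  I11: { [B → S L B .] }  — reduce
  I12: { [T → / B . d] }  — shift
  I13: { [S → g .], [T → / g .] }  — 2 reduces
  I14: { [T → / B d .] }  — reduce

I13 contains complete items [S → g .], [T → / g .] — reduce-reduce conflict.

Answer: Yes — I13: [S → g .] vs [T → / g .]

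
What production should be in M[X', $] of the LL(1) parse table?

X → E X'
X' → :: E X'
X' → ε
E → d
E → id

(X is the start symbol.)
To find M[X', $], we find productions for X' where $ is in the predict set (PREDICT(N → α) = (FIRST(α) \ {ε}) ∪ (FOLLOW(N) if α ⇒* ε)).

Relevant sets:
  FOLLOW(X') = { $ }

X' → :: E X': PREDICT = { '::' }
X' → ε: PREDICT = { $ }
  $ is in predict set, so this production goes in M[X', $]

M[X', $] = X' → ε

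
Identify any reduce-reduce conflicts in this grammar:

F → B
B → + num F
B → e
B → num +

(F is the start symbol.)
No reduce-reduce conflicts

A reduce-reduce conflict occurs when an LR(0) state has two complete items [A → α .] and [B → β .] — both call for a reduction, and with no lookahead the parser cannot choose between them.

Augment with F' → F and build the canonical LR(0) collection (I0 = CLOSURE({[F' → . F]}), then GOTO on every symbol after a dot until no new states appear). It has 9 states:
  I0: { [B → . + num F], [B → . e], [B → . num +], [F → . B], [F' → . F] }  — shift
  I1: { [B → + . num F] }  — shift
  I2: { [F → B .] }  — reduce
  I3: { [F' → F .] }  — accept
  I4: { [B → e .] }  — reduce
  I5: { [B → num . +] }  — shift
  I6: { [B → num + .] }  — reduce
  I7: { [B → + num . F], [B → . + num F], [B → . e], [B → . num +], [F → . B] }  — shift
  I8: { [B → + num F .] }  — reduce

No state contains more than one complete item.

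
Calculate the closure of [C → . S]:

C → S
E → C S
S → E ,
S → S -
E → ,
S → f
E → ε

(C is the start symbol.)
To compute CLOSURE, for each item [A → α.Bβ] where B is a non-terminal, add [B → .γ] for all productions B → γ; repeat for the newly added items until nothing changes.

Start with: [C → . S]
  [C → . S] has the dot before S: add [S → . E ,], [S → . S -], [S → . f]
  [S → . E ,] has the dot before E: add [E → . C S], [E → . ,], [E → .]
  [E → . C S] has the dot before C: all C-items already present
No further items can be added.

CLOSURE = { [C → . S], [E → . ,], [E → . C S], [E → .], [S → . E ,], [S → . S -], [S → . f] }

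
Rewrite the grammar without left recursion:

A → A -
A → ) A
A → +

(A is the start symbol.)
A is directly left-recursive. The standard transformation for
  A → A α₁ | ... | A α_m | β₁ | ... | β_n
is
  A  → β₁ A' | ... | β_n A'
  A' → α₁ A' | ... | α_m A' | ε

A → ) A becomes A → ) A A'
A → + becomes A → + A'
A → A - becomes A' → - A'
Add A' → ε

Resulting grammar:
A → ) A A'
A → + A'
A' → - A'
A' → ε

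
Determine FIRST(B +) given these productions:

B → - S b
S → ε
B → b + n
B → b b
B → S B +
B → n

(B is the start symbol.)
FIRST sets of the non-terminals involved (from the grammar, by fixed-point iteration):
  FIRST(B) = { '-', 'b', 'n' }

To compute FIRST(B +), process the symbols left to right:
Symbol B is a non-terminal. Add FIRST(B) \ {ε} = { '-', 'b', 'n' }
B is not nullable (ε ∉ FIRST(B)), so stop here.
FIRST(B +) = { '-', 'b', 'n' }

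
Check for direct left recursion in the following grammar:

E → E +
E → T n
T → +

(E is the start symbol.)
Yes, E is left-recursive

E → E +: LEFT RECURSIVE (starts with E)
E → T n: starts with T
T → +: starts with '+'

The grammar has direct left recursion on: E.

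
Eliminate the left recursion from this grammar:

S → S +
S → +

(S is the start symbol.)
S is directly left-recursive. The standard transformation for
  A → A α₁ | ... | A α_m | β₁ | ... | β_n
is
  A  → β₁ A' | ... | β_n A'
  A' → α₁ A' | ... | α_m A' | ε

S → + becomes S → + S'
S → S + becomes S' → + S'
Add S' → ε

Resulting grammar:
S → + S'
S' → + S'
S' → ε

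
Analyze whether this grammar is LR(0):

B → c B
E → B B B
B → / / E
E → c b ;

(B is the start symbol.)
A grammar is LR(0) if no state in the canonical LR(0) collection has:
  - both a shift item (dot before a terminal) and a complete item (shift-reduce conflict), or
  - two or more complete items (reduce-reduce conflict; the accept item [B' → B .] counts as a complete item here).

Augment with B' → B and build the canonical LR(0) collection (I0 = CLOSURE({[B' → . B]}), then GOTO on every symbol after a dot until no new states appear). It has 13 states:
  I0: { [B → . / / E], [B → . c B], [B' → . B] }  — shift
  I1: { [B → / . / E] }  — shift
  I2: { [B' → B .] }  — accept
  I3: { [B → . / / E], [B → . c B], [B → c . B] }  — shift
  I4: { [B → c B .] }  — reduce
  I5: { [B → . / / E], [B → . c B], [B → / / . E], [E → . B B B], [E → . c b ;] }  — shift
  I6: { [B → . / / E], [B → . c B], [E → B . B B] }  — shift
  I7: { [B → / / E .] }  — reduce
  I8: { [B → . / / E], [B → . c B], [B → c . B], [E → c . b ;] }  — shift
  I9: { [E → c b . ;] }  — shift
  I10: { [E → c b ; .] }  — reduce
  I11: { [B → . / / E], [B → . c B], [E → B B . B] }  — shift
  I12: { [E → B B B .] }  — reduce

Every state is either a pure shift/goto state or contains exactly one complete item and nothing to shift — no conflicts. The grammar is LR(0).

Answer: Yes, the grammar is LR(0)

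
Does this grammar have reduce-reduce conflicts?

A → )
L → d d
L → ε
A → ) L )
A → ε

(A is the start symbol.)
Yes — I1: [A → ) .] vs [L → .]

A reduce-reduce conflict occurs when an LR(0) state has two complete items [A → α .] and [B → β .] — both call for a reduction, and with no lookahead the parser cannot choose between them.

Augment with A' → A and build the canonical LR(0) collection (I0 = CLOSURE({[A' → . A]}), then GOTO on every symbol after a dot until no new states appear). It has 7 states:
  I0: { [A → . ) L )], [A → . )], [A → .], [A' → . A] }  — shift, reduce
  I1: { [A → ) . L )], [A → ) .], [L → . d d], [L → .] }  — shift, 2 reduces
  I2: { [A' → A .] }  — accept
  I3: { [A → ) L . )] }  — shift
  I4: { [L → d . d] }  — shift
  I5: { [L → d d .] }  — reduce
  I6: { [A → ) L ) .] }  — reduce

I1 contains complete items [A → ) .], [L → .] — reduce-reduce conflict.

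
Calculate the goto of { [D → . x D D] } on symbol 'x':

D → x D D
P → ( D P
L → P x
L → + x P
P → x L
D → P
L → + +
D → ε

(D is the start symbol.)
{ [D → . P], [D → . x D D], [D → .], [D → x . D D], [P → . ( D P], [P → . x L] }

GOTO(I, 'x') = CLOSURE({ [A → αX.β] : [A → α.Xβ] ∈ I, X = 'x' })

Items with dot before 'x', with the dot advanced:
  [D → . x D D] → [D → x . D D]
Closure of the advanced items:
  [D → x . D D] has the dot before D: add [D → . x D D], [D → . P], [D → .]
  [D → . P] has the dot before P: add [P → . ( D P], [P → . x L]

GOTO = { [D → . P], [D → . x D D], [D → .], [D → x . D D], [P → . ( D P], [P → . x L] }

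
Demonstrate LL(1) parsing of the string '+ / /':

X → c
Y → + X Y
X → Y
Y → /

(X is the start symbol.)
LL(1) parsing maintains a stack (initially the start symbol over $) and the input. At each step: if the stack top is a terminal, match it against the current input token; if it is a non-terminal N, replace it with the RHS of M[N, lookahead] (the unique production whose predict set contains the lookahead).

Stack is shown with the top on the left.

Stack    Input    Action
------------------------
X $      + / / $  output X → Y
Y $      + / / $  output Y → + X Y
+ X Y $  + / / $  match '+'
X Y $    / / $    output X → Y
Y Y $    / / $    output Y → /
/ Y $    / / $    match '/'
Y $      / $      output Y → /
/ $      / $      match '/'
$        $        accept

The string is accepted.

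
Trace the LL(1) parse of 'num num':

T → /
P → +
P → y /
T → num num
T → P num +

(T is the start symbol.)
Stack is shown with the top on the left.

Stack      Input      Action
----------------------------
T $        num num $  output T → num num
num num $  num num $  match 'num'
num $      num $      match 'num'
$          $          accept

The string is accepted.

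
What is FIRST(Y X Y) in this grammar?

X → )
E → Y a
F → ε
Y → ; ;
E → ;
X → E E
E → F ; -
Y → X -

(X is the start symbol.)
{ ')', ';' }

FIRST sets of the non-terminals involved (from the grammar, by fixed-point iteration):
  FIRST(Y) = { ')', ';' }

To compute FIRST(Y X Y), process the symbols left to right:
Symbol Y is a non-terminal. Add FIRST(Y) \ {ε} = { ')', ';' }
Y is not nullable (ε ∉ FIRST(Y)), so stop here.
FIRST(Y X Y) = { ')', ';' }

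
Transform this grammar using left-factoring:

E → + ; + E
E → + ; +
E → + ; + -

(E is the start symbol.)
Left-factoring transforms A → αβ₁ | αβ₂ into A → αA' and A' → β₁ | β₂
(α is the longest common prefix among the alternatives). Repeat until
no nonterminal has two alternatives with a common prefix.

Round 1: E has alternatives sharing prefix '+ ; +'. Introduce E': E → + ; + E'
  Add: E' → E
  Add: E' → ε
  Add: E' → -

No remaining common prefixes — done.

Resulting grammar:
E → + ; + E'
E' → E
E' → ε
E' → -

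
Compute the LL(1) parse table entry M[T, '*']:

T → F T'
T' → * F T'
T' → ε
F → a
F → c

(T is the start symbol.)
Empty (error entry)

To find M[T, '*'], we find productions for T where '*' is in the predict set (PREDICT(N → α) = (FIRST(α) \ {ε}) ∪ (FOLLOW(N) if α ⇒* ε)).

Relevant sets:
  FIRST(F) = { 'a', 'c' }

T → F T': PREDICT = { 'a', 'c' }

M[T, '*'] is empty (no production applies)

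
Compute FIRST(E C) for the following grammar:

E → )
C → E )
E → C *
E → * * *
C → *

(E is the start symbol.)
{ ')', '*' }

FIRST sets of the non-terminals involved (from the grammar, by fixed-point iteration):
  FIRST(E) = { ')', '*' }

To compute FIRST(E C), process the symbols left to right:
Symbol E is a non-terminal. Add FIRST(E) \ {ε} = { ')', '*' }
E is not nullable (ε ∉ FIRST(E)), so stop here.
FIRST(E C) = { ')', '*' }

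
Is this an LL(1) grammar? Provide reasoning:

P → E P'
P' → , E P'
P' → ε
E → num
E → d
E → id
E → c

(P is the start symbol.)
A grammar is LL(1) if for each non-terminal N with multiple productions, the predict sets of those productions are pairwise disjoint, where PREDICT(N → α) = (FIRST(α) \ {ε}) ∪ (FOLLOW(N) if α ⇒* ε).

Relevant sets:
  FOLLOW(P') = { $ }

For P':
  PREDICT(P' → ',' E P') = { ',' }
  PREDICT(P' → ε) = { $ }
For E:
  PREDICT(E → num) = { 'num' }
  PREDICT(E → d) = { 'd' }
  PREDICT(E → id) = { 'id' }
  PREDICT(E → c) = { 'c' }
P has a single production, so nothing to check there.

All predict sets are disjoint. The grammar IS LL(1).

Answer: Yes, the grammar is LL(1).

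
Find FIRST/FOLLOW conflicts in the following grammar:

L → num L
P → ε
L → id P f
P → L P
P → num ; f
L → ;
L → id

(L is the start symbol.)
No FIRST/FOLLOW conflicts.

A FIRST/FOLLOW conflict occurs when a non-terminal N has a nullable alternative N → β (β ⇒* ε) and another alternative N → α with FIRST(α) ∩ FOLLOW(N) ≠ ∅: on such a lookahead the parser cannot decide between expanding α and letting N vanish via β.

Nullable non-terminals: P.
FIRST sets used below: FIRST(L) = { ';', 'id', 'num' }

P: nullable alternative(s) P → ε; FOLLOW(P) = { 'f' }
  P → ε: FIRST \ {ε} = { } — this is the only nullable alternative, skip
  P → L P: FIRST \ {ε} = { ';', 'id', 'num' } — disjoint from FOLLOW(P)
  P → num ; f: FIRST \ {ε} = { 'num' } — disjoint from FOLLOW(P)

L has no nullable alternative, so no FIRST/FOLLOW check is needed there.

No FIRST/FOLLOW conflicts found.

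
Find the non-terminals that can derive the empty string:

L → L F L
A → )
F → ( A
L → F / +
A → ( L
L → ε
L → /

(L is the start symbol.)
{ 'L' }

ε-productions: L → ε
So L is immediately nullable.
No further non-terminal can be added: every production for the remaining non-terminals contains a terminal or a non-nullable non-terminal.
Nullable = { 'L' }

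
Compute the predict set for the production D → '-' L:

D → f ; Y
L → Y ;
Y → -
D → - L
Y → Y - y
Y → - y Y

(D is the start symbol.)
PREDICT(D → '-' L) = (FIRST(RHS) \ {ε}) ∪ (FOLLOW(D) if ε ∈ FIRST(RHS), i.e. RHS ⇒* ε)
FIRST('-' L) = { '-' }
ε ∉ FIRST('-' L), so FOLLOW(D) is not added.
PREDICT(D → '-' L) = { '-' }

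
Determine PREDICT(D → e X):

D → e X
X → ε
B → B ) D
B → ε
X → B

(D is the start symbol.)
{ 'e' }

PREDICT(D → e X) = (FIRST(RHS) \ {ε}) ∪ (FOLLOW(D) if ε ∈ FIRST(RHS), i.e. RHS ⇒* ε)
FIRST(e X) = { 'e' }
ε ∉ FIRST(e X), so FOLLOW(D) is not added.
PREDICT(D → e X) = { 'e' }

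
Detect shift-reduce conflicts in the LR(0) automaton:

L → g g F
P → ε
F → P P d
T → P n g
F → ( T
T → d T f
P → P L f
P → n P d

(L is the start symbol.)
Yes — I3: [P → .] vs [F → . ( T]; I4: [P → .] vs [P → . n P d]; I6: [P → .] vs [L → . g g F]; I7: [P → .] vs [P → . n P d]; I16: [P → .] vs [P → . n P d]

A shift-reduce conflict occurs when an LR(0) state has both:
  - a complete (reduce) item [A → α .] (dot at the end), and
  - a shift item [B → β . c γ] (dot before a terminal).

Augment with L' → L and build the canonical LR(0) collection (I0 = CLOSURE({[L' → . L]}), then GOTO on every symbol after a dot until no new states appear). It has 21 states:
  I0: { [L → . g g F], [L' → . L] }  — shift
  I1: { [L' → L .] }  — accept
  I2: { [L → g . g F] }  — shift
  I3: { [F → . ( T], [F → . P P d], [L → g g . F], [P → . P L f], [P → . n P d], [P → .] }  — shift, reduce
  I4: { [F → ( . T], [P → . P L f], [P → . n P d], [P → .], [T → . P n g], [T → . d T f] }  — shift, reduce
  I5: { [L → g g F .] }  — reduce
  I6: { [F → P . P d], [L → . g g F], [P → . P L f], [P → . n P d], [P → .], [P → P . L f] }  — shift, reduce
  I7: { [P → . P L f], [P → . n P d], [P → .], [P → n . P d] }  — shift, reduce
  I8: { [L → . g g F], [P → P . L f], [P → n P . d] }  — shift
  I9: { [P → P L . f] }  — shift
  I10: { [P → n P d .] }  — reduce
  I11: { [P → P L f .] }  — reduce
  I12: { [F → P P . d], [L → . g g F], [P → P . L f] }  — shift
  I13: { [F → P P d .] }  — reduce
  I14: { [L → . g g F], [P → P . L f], [T → P . n g] }  — shift
  I15: { [F → ( T .] }  — reduce
  I16: { [P → . P L f], [P → . n P d], [P → .], [T → . P n g], [T → . d T f], [T → d . T f] }  — shift, reduce
  I17: { [T → d T . f] }  — shift
  I18: { [T → d T f .] }  — reduce
  I19: { [T → P n . g] }  — shift
  I20: { [T → P n g .] }  — reduce

I3 contains reduce item [P → .] and shift items [F → . ( T], [P → . n P d] — shift-reduce conflict.
I4 contains reduce item [P → .] and shift items [P → . n P d], [T → . d T f] — shift-reduce conflict.
I6 contains reduce item [P → .] and shift items [L → . g g F], [P → . n P d] — shift-reduce conflict.
I7 contains reduce item [P → .] and shift item [P → . n P d] — shift-reduce conflict.
I16 contains reduce item [P → .] and shift items [P → . n P d], [T → . d T f] — shift-reduce conflict.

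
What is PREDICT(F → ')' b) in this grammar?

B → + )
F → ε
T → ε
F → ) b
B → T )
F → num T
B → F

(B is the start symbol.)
{ ')' }

PREDICT(F → ')' b) = (FIRST(RHS) \ {ε}) ∪ (FOLLOW(F) if ε ∈ FIRST(RHS), i.e. RHS ⇒* ε)
FIRST(')' b) = { ')' }
ε ∉ FIRST(')' b), so FOLLOW(F) is not added.
PREDICT(F → ')' b) = { ')' }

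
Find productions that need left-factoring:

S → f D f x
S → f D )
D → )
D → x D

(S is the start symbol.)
Left-factoring is needed when two productions for the same non-terminal
share a common prefix on the right-hand side.

Productions for S:
  S → f D f x
  S → f D )
Productions for D:
  D → )
  D → x D

Found common prefix 'f D' in productions for S

Answer: Yes, S has productions with common prefix 'f D'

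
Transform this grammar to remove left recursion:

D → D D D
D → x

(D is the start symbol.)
D is directly left-recursive. The standard transformation for
  A → A α₁ | ... | A α_m | β₁ | ... | β_n
is
  A  → β₁ A' | ... | β_n A'
  A' → α₁ A' | ... | α_m A' | ε

D → x becomes D → x D'
D → D D D becomes D' → D D D'
Add D' → ε

Resulting grammar:
D → x D'
D' → D D D'
D' → ε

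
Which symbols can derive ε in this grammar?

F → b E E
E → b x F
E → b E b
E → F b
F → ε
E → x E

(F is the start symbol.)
A non-terminal is nullable if it can derive ε (the empty string): either it has an ε-production, or it has a production whose right-hand side consists entirely of nullable non-terminals.

ε-productions: F → ε
So F is immediately nullable.
No further non-terminal can be added: every production for the remaining non-terminals contains a terminal or a non-nullable non-terminal.
Nullable = { 'F' }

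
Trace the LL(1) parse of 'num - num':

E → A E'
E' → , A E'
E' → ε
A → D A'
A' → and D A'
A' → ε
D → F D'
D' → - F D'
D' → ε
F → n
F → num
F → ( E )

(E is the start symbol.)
Stack is shown with the top on the left.

Stack           Input        Action
-----------------------------------
E $             num - num $  output E → A E'
A E' $          num - num $  output A → D A'
D A' E' $       num - num $  output D → F D'
F D' A' E' $    num - num $  output F → num
num D' A' E' $  num - num $  match 'num'
D' A' E' $      - num $      output D' → - F D'
- F D' A' E' $  - num $      match '-'
F D' A' E' $    num $        output F → num
num D' A' E' $  num $        match 'num'
D' A' E' $      $            output D' → ε
A' E' $         $            output A' → ε
E' $            $            output E' → ε
$               $            accept

The string is accepted.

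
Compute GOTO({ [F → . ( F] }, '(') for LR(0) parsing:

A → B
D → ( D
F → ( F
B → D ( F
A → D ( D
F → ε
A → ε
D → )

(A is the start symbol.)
{ [F → ( . F], [F → . ( F], [F → .] }

GOTO(I, '(') = CLOSURE({ [A → αX.β] : [A → α.Xβ] ∈ I, X = '(' })

Items with dot before '(', with the dot advanced:
  [F → . ( F] → [F → ( . F]
Closure of the advanced items:
  [F → ( . F] has the dot before F: add [F → . ( F], [F → .]

GOTO = { [F → ( . F], [F → . ( F], [F → .] }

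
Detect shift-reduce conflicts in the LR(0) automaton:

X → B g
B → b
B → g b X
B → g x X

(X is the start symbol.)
A shift-reduce conflict occurs when an LR(0) state has both:
  - a complete (reduce) item [A → α .] (dot at the end), and
  - a shift item [B → β . c γ] (dot before a terminal).

Augment with X' → X and build the canonical LR(0) collection (I0 = CLOSURE({[X' → . X]}), then GOTO on every symbol after a dot until no new states appear). It has 10 states:
  I0: { [B → . b], [B → . g b X], [B → . g x X], [X → . B g], [X' → . X] }  — shift
  I1: { [X → B . g] }  — shift
  I2: { [X' → X .] }  — accept
  I3: { [B → b .] }  — reduce
  I4: { [B → g . b X], [B → g . x X] }  — shift
  I5: { [B → . b], [B → . g b X], [B → . g x X], [B → g b . X], [X → . B g] }  — shift
  I6: { [B → . b], [B → . g b X], [B → . g x X], [B → g x . X], [X → . B g] }  — shift
  I7: { [B → g x X .] }  — reduce
  I8: { [B → g b X .] }  — reduce
  I9: { [X → B g .] }  — reduce

No state contains both a complete item and a shift item.

Answer: No shift-reduce conflicts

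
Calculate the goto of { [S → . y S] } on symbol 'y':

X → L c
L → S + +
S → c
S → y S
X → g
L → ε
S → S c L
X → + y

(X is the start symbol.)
GOTO(I, 'y') = CLOSURE({ [A → αX.β] : [A → α.Xβ] ∈ I, X = 'y' })

Items with dot before 'y', with the dot advanced:
  [S → . y S] → [S → y . S]
Closure of the advanced items:
  [S → y . S] has the dot before S: add [S → . c], [S → . y S], [S → . S c L]

GOTO = { [S → . S c L], [S → . c], [S → . y S], [S → y . S] }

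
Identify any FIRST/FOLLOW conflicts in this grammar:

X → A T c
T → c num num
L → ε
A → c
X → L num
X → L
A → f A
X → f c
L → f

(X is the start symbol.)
A FIRST/FOLLOW conflict occurs when a non-terminal N has a nullable alternative N → β (β ⇒* ε) and another alternative N → α with FIRST(α) ∩ FOLLOW(N) ≠ ∅: on such a lookahead the parser cannot decide between expanding α and letting N vanish via β.

Nullable non-terminals: L, X.
FIRST sets used below: FIRST(A) = { 'c', 'f' }, FIRST(L) = { 'f', ε }

L: nullable alternative(s) L → ε; FOLLOW(L) = { $, 'num' }
  L → ε: FIRST \ {ε} = { } — this is the only nullable alternative, skip
  L → f: FIRST \ {ε} = { 'f' } — disjoint from FOLLOW(L)

X: nullable alternative(s) X → L; FOLLOW(X) = { $ }
  X → A T c: FIRST \ {ε} = { 'c', 'f' } — disjoint from FOLLOW(X)
  X → L num: FIRST \ {ε} = { 'f', 'num' } — disjoint from FOLLOW(X)
  X → L: FIRST \ {ε} = { 'f' } — this is the only nullable alternative, skip
  X → f c: FIRST \ {ε} = { 'f' } — disjoint from FOLLOW(X)

A, T have no nullable alternative, so no FIRST/FOLLOW check is needed there.

No FIRST/FOLLOW conflicts found.

Answer: No FIRST/FOLLOW conflicts.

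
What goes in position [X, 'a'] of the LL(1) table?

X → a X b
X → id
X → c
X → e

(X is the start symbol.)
X → a X b

To find M[X, 'a'], we find productions for X where 'a' is in the predict set (PREDICT(N → α) = (FIRST(α) \ {ε}) ∪ (FOLLOW(N) if α ⇒* ε)).

X → a X b: PREDICT = { 'a' }
  'a' is in predict set, so this production goes in M[X, 'a']
X → id: PREDICT = { 'id' }
X → c: PREDICT = { 'c' }
X → e: PREDICT = { 'e' }

M[X, 'a'] = X → a X b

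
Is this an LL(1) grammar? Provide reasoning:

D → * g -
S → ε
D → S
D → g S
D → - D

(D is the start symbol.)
Yes, the grammar is LL(1).

A grammar is LL(1) if for each non-terminal N with multiple productions, the predict sets of those productions are pairwise disjoint, where PREDICT(N → α) = (FIRST(α) \ {ε}) ∪ (FOLLOW(N) if α ⇒* ε).

Relevant sets:
  FIRST(S) = { ε }
  FOLLOW(D) = { $ }

For D:
  PREDICT(D → '*' g '-') = { '*' }
  PREDICT(D → S) = { $ }
  PREDICT(D → g S) = { 'g' }
  PREDICT(D → '-' D) = { '-' }
S has a single production, so nothing to check there.

All predict sets are disjoint. The grammar IS LL(1).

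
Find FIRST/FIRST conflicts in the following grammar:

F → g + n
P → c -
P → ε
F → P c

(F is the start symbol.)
No FIRST/FIRST conflicts.

A FIRST/FIRST conflict occurs when two productions N → α and N → β for the same non-terminal have FIRST(α) ∩ FIRST(β) ≠ ∅ (with ε ∈ FIRST of a nullable right-hand side, so two nullable alternatives also conflict).

FIRST sets of the non-terminals at (or reachable through a nullable prefix from) the front of some alternative:
  FIRST(P) = { 'c', ε }

Productions for F:
  F → g + n: FIRST = { 'g' }
  F → P c: FIRST = { 'c' }
Productions for P:
  P → c -: FIRST = { 'c' }
  P → ε: FIRST = { ε }

All alternatives of each non-terminal have pairwise disjoint FIRST sets.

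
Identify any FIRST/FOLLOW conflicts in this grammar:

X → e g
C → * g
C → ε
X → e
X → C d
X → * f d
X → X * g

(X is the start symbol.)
No FIRST/FOLLOW conflicts.

A FIRST/FOLLOW conflict occurs when a non-terminal N has a nullable alternative N → β (β ⇒* ε) and another alternative N → α with FIRST(α) ∩ FOLLOW(N) ≠ ∅: on such a lookahead the parser cannot decide between expanding α and letting N vanish via β.

Nullable non-terminals: C.

C: nullable alternative(s) C → ε; FOLLOW(C) = { 'd' }
  C → * g: FIRST \ {ε} = { '*' } — disjoint from FOLLOW(C)
  C → ε: FIRST \ {ε} = { } — this is the only nullable alternative, skip

X has no nullable alternative, so no FIRST/FOLLOW check is needed there.

No FIRST/FOLLOW conflicts found.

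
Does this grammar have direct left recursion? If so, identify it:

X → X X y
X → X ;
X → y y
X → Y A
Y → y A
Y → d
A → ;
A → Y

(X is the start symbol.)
Direct left recursion occurs when N → N α for some non-terminal N (the right-hand side begins with the left-hand side itself).

X → X X y: LEFT RECURSIVE (starts with X)
X → X ;: LEFT RECURSIVE (starts with X)
X → y y: starts with y
X → Y A: starts with Y
Y → y A: starts with y
Y → d: starts with d
A → ;: starts with ';'
A → Y: starts with Y

The grammar has direct left recursion on: X.

Answer: Yes, X is left-recursive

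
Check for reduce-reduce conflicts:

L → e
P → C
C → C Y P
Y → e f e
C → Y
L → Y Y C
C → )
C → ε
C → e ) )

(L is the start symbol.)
No reduce-reduce conflicts

Augment with L' → L and build the canonical LR(0) collection (I0 = CLOSURE({[L' → . L]}), then GOTO on every symbol after a dot until no new states appear). It has 17 states:
  I0: { [L → . Y Y C], [L → . e], [L' → . L], [Y → . e f e] }  — shift
  I1: { [L' → L .] }  — accept
  I2: { [L → Y . Y C], [Y → . e f e] }  — shift
  I3: { [L → e .], [Y → e . f e] }  — shift, reduce
  I4: { [Y → e f . e] }  — shift
  I5: { [Y → e f e .] }  — reduce
  I6: { [C → . )], [C → . C Y P], [C → . Y], [C → . e ) )], [C → .], [L → Y Y . C], [Y → . e f e] }  — shift, reduce
  I7: { [Y → e . f e] }  — shift
  I8: { [C → ) .] }  — reduce
  I9: { [C → C . Y P], [L → Y Y C .], [Y → . e f e] }  — shift, reduce
  I10: { [C → Y .] }  — reduce
  I11: { [C → e . ) )], [Y → e . f e] }  — shift
  I12: { [C → e ) . )] }  — shift
  I13: { [C → e ) ) .] }  — reduce
  I14: { [C → . )], [C → . C Y P], [C → . Y], [C → . e ) )], [C → .], [C → C Y . P], [P → . C], [Y → . e f e] }  — shift, reduce
  I15: { [C → C . Y P], [P → C .], [Y → . e f e] }  — shift, reduce
  I16: { [C → C Y P .] }  — reduce

No state contains more than one complete item.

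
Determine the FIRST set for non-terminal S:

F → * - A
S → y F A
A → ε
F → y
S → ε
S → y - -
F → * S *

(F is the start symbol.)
{ 'y', ε }

To compute FIRST(S), examine every production with S on the left-hand side, reading each right-hand side left to right until a non-nullable symbol is reached.

From S → y F A:
  - y is a terminal: add 'y' and stop
From S → ε:
  - ε-production, so ε ∈ FIRST(S)
From S → y - -:
  - y is a terminal: add 'y' and stop

Collecting: FIRST(S) = { 'y', ε }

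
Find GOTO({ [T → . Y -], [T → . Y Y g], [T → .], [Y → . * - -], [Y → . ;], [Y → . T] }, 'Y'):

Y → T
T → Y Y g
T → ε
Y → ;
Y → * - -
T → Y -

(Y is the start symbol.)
{ [T → . Y -], [T → . Y Y g], [T → .], [T → Y . -], [T → Y . Y g], [Y → . * - -], [Y → . ;], [Y → . T] }

GOTO(I, 'Y') = CLOSURE({ [A → αX.β] : [A → α.Xβ] ∈ I, X = 'Y' })

Items with dot before 'Y', with the dot advanced:
  [T → . Y -] → [T → Y . -]
  [T → . Y Y g] → [T → Y . Y g]
Closure of the advanced items:
  [T → Y . Y g] has the dot before Y: add [Y → . T], [Y → . ;], [Y → . * - -]
  [Y → . T] has the dot before T: add [T → . Y Y g], [T → .], [T → . Y -]

GOTO = { [T → . Y -], [T → . Y Y g], [T → .], [T → Y . -], [T → Y . Y g], [Y → . * - -], [Y → . ;], [Y → . T] }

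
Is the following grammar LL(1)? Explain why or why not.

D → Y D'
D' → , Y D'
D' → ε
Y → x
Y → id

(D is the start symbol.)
A grammar is LL(1) if for each non-terminal N with multiple productions, the predict sets of those productions are pairwise disjoint, where PREDICT(N → α) = (FIRST(α) \ {ε}) ∪ (FOLLOW(N) if α ⇒* ε).

Relevant sets:
  FOLLOW(D') = { $ }

For D':
  PREDICT(D' → ',' Y D') = { ',' }
  PREDICT(D' → ε) = { $ }
For Y:
  PREDICT(Y → x) = { 'x' }
  PREDICT(Y → id) = { 'id' }
D has a single production, so nothing to check there.

All predict sets are disjoint. The grammar IS LL(1).

Answer: Yes, the grammar is LL(1).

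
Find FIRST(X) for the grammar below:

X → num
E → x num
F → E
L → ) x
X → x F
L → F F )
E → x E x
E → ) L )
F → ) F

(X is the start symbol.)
{ 'num', 'x' }

To compute FIRST(X), examine every production with X on the left-hand side, reading each right-hand side left to right until a non-nullable symbol is reached.

From X → num:
  - num is a terminal: add 'num' and stop
From X → x F:
  - x is a terminal: add 'x' and stop

Collecting: FIRST(X) = { 'num', 'x' }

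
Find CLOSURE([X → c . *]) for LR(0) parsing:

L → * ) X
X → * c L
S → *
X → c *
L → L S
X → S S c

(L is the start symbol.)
To compute CLOSURE, for each item [A → α.Bβ] where B is a non-terminal, add [B → .γ] for all productions B → γ; repeat for the newly added items until nothing changes.

Start with: [X → c . *]
The dot precedes the terminal '*', so nothing is added.

CLOSURE = { [X → c . *] }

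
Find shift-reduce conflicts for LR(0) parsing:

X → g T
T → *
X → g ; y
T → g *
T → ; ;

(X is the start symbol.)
No shift-reduce conflicts

Augment with X' → X and build the canonical LR(0) collection (I0 = CLOSURE({[X' → . X]}), then GOTO on every symbol after a dot until no new states appear). It has 10 states:
  I0: { [X → . g ; y], [X → . g T], [X' → . X] }  — shift
  I1: { [X' → X .] }  — accept
  I2: { [T → . *], [T → . ; ;], [T → . g *], [X → g . ; y], [X → g . T] }  — shift
  I3: { [T → * .] }  — reduce
  I4: { [T → ; . ;], [X → g ; . y] }  — shift
  I5: { [X → g T .] }  — reduce
  I6: { [T → g . *] }  — shift
  I7: { [T → g * .] }  — reduce
  I8: { [T → ; ; .] }  — reduce
  I9: { [X → g ; y .] }  — reduce

No state contains both a complete item and a shift item.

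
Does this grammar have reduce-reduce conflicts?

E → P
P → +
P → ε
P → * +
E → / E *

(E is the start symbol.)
No reduce-reduce conflicts

Augment with E' → E and build the canonical LR(0) collection (I0 = CLOSURE({[E' → . E]}), then GOTO on every symbol after a dot until no new states appear). It has 9 states:
  I0: { [E → . / E *], [E → . P], [E' → . E], [P → . * +], [P → . +], [P → .] }  — shift, reduce
  I1: { [P → * . +] }  — shift
  I2: { [P → + .] }  — reduce
  I3: { [E → . / E *], [E → . P], [E → / . E *], [P → . * +], [P → . +], [P → .] }  — shift, reduce
  I4: { [E' → E .] }  — accept
  I5: { [E → P .] }  — reduce
  I6: { [E → / E . *] }  — shift
  I7: { [E → / E * .] }  — reduce
  I8: { [P → * + .] }  — reduce

No state contains more than one complete item.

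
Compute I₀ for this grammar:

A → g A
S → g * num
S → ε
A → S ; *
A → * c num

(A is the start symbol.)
{ [A → . * c num], [A → . S ; *], [A → . g A], [A' → . A], [S → . g * num], [S → .] }

First, augment the grammar with A' → A
I₀ = CLOSURE({ [A' → . A] }):
  [A' → . A] has the dot before A: add [A → . g A], [A → . S ; *], [A → . * c num]
  [A → . S ; *] has the dot before S: add [S → . g * num], [S → .]
No further items can be added.

I₀ = { [A → . * c num], [A → . S ; *], [A → . g A], [A' → . A], [S → . g * num], [S → .] }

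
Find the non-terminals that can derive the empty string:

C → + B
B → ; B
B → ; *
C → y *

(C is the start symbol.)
There are no ε-productions, so no non-terminal can derive ε.
No non-terminals are nullable.

Answer: None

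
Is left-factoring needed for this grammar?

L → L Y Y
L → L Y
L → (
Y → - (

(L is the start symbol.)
Left-factoring is needed when two productions for the same non-terminal
share a common prefix on the right-hand side.

Productions for L:
  L → L Y Y
  L → L Y
  L → (

Found common prefix 'L Y' in productions for L

Answer: Yes, L has productions with common prefix 'L Y'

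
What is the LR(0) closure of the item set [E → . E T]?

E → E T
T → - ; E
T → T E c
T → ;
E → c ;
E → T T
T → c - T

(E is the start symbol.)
Start with: [E → . E T]
  [E → . E T] has the dot before E: add [E → . c ;], [E → . T T]
  [E → . T T] has the dot before T: add [T → . - ; E], [T → . T E c], [T → . ;], [T → . c - T]
No further items can be added.

CLOSURE = { [E → . E T], [E → . T T], [E → . c ;], [T → . - ; E], [T → . ;], [T → . T E c], [T → . c - T] }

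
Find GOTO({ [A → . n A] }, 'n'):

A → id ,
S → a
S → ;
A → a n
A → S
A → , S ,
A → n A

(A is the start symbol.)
{ [A → . , S ,], [A → . S], [A → . a n], [A → . id ,], [A → . n A], [A → n . A], [S → . ;], [S → . a] }

GOTO(I, 'n') = CLOSURE({ [A → αX.β] : [A → α.Xβ] ∈ I, X = 'n' })

Items with dot before 'n', with the dot advanced:
  [A → . n A] → [A → n . A]
Closure of the advanced items:
  [A → n . A] has the dot before A: add [A → . id ,], [A → . a n], [A → . S], [A → . , S ,], [A → . n A]
  [A → . S] has the dot before S: add [S → . a], [S → . ;]

GOTO = { [A → . , S ,], [A → . S], [A → . a n], [A → . id ,], [A → . n A], [A → n . A], [S → . ;], [S → . a] }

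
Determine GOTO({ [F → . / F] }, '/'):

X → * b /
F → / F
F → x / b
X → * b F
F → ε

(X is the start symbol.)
GOTO(I, '/') = CLOSURE({ [A → αX.β] : [A → α.Xβ] ∈ I, X = '/' })

Items with dot before '/', with the dot advanced:
  [F → . / F] → [F → / . F]
Closure of the advanced items:
  [F → / . F] has the dot before F: add [F → . / F], [F → . x / b], [F → .]

GOTO = { [F → . / F], [F → . x / b], [F → .], [F → / . F] }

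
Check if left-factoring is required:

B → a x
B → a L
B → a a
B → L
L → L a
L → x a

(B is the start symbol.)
Left-factoring is needed when two productions for the same non-terminal
share a common prefix on the right-hand side.

Productions for B:
  B → a x
  B → a L
  B → a a
  B → L
Productions for L:
  L → L a
  L → x a

Found common prefix 'a' in productions for B

Answer: Yes, B has productions with common prefix 'a'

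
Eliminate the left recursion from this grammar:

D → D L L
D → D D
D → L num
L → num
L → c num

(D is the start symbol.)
D is directly left-recursive. The standard transformation for
  A → A α₁ | ... | A α_m | β₁ | ... | β_n
is
  A  → β₁ A' | ... | β_n A'
  A' → α₁ A' | ... | α_m A' | ε

D → L num becomes D → L num D'
D → D L L becomes D' → L L D'
D → D D becomes D' → D D'
Add D' → ε

Productions for other non-terminals are unchanged:
  L → num
  L → c num

Resulting grammar:
D → L num D'
D' → L L D'
D' → D D'
D' → ε
L → num
L → c num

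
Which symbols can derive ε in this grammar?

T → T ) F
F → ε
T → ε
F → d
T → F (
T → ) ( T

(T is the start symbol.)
{ 'F', 'T' }

A non-terminal is nullable if it can derive ε (the empty string): either it has an ε-production, or it has a production whose right-hand side consists entirely of nullable non-terminals.

ε-productions: F → ε, T → ε
So F, T are immediately nullable.
Every non-terminal is now nullable.
Nullable = { 'F', 'T' }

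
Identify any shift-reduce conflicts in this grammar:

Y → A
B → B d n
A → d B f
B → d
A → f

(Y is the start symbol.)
Augment with Y' → Y and build the canonical LR(0) collection (I0 = CLOSURE({[Y' → . Y]}), then GOTO on every symbol after a dot until no new states appear). It has 10 states:
  I0: { [A → . d B f], [A → . f], [Y → . A], [Y' → . Y] }  — shift
  I1: { [Y → A .] }  — reduce
  I2: { [Y' → Y .] }  — accept
  I3: { [A → d . B f], [B → . B d n], [B → . d] }  — shift
  I4: { [A → f .] }  — reduce
  I5: { [A → d B . f], [B → B . d n] }  — shift
  I6: { [B → d .] }  — reduce
  I7: { [B → B d . n] }  — shift
  I8: { [A → d B f .] }  — reduce
  I9: { [B → B d n .] }  — reduce

No state contains both a complete item and a shift item.

Answer: No shift-reduce conflicts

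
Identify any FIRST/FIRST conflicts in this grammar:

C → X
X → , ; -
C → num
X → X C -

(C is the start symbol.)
Yes. X → ',' ';' '-' / X → X C '-' on { ',' }

A FIRST/FIRST conflict occurs when two productions N → α and N → β for the same non-terminal have FIRST(α) ∩ FIRST(β) ≠ ∅ (with ε ∈ FIRST of a nullable right-hand side, so two nullable alternatives also conflict).

FIRST sets of the non-terminals at (or reachable through a nullable prefix from) the front of some alternative:
  FIRST(X) = { ',' }

Productions for C:
  C → X: FIRST = { ',' }
  C → num: FIRST = { 'num' }
Productions for X:
  X → , ; -: FIRST = { ',' }
  X → X C -: FIRST = { ',' }

Conflict for X: X → , ; - and X → X C -
  Overlap: { ',' }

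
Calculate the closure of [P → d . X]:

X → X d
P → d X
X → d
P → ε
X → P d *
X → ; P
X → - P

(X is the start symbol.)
Start with: [P → d . X]
  [P → d . X] has the dot before X: add [X → . X d], [X → . d], [X → . P d *], [X → . ; P], [X → . - P]
  [X → . P d *] has the dot before P: add [P → . d X], [P → .]
No further items can be added.

CLOSURE = { [P → . d X], [P → .], [P → d . X], [X → . - P], [X → . ; P], [X → . P d *], [X → . X d], [X → . d] }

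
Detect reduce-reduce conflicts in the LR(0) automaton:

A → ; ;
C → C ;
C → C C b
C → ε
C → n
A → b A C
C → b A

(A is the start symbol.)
Augment with A' → A and build the canonical LR(0) collection (I0 = CLOSURE({[A' → . A]}), then GOTO on every symbol after a dot until no new states appear). It has 13 states:
  I0: { [A → . ; ;], [A → . b A C], [A' → . A] }  — shift
  I1: { [A → ; . ;] }  — shift
  I2: { [A' → A .] }  — accept
  I3: { [A → . ; ;], [A → . b A C], [A → b . A C] }  — shift
  I4: { [A → b A . C], [C → . C ;], [C → . C C b], [C → . b A], [C → . n], [C → .] }  — shift, reduce
  I5: { [A → b A C .], [C → . C ;], [C → . C C b], [C → . b A], [C → . n], [C → .], [C → C . ;], [C → C . C b] }  — shift, 2 reduces
  I6: { [A → . ; ;], [A → . b A C], [C → b . A] }  — shift
  I7: { [C → n .] }  — reduce
  I8: { [C → b A .] }  — reduce
  I9: { [C → C ; .] }  — reduce
  I10: { [C → . C ;], [C → . C C b], [C → . b A], [C → . n], [C → .], [C → C . ;], [C → C . C b], [C → C C . b] }  — shift, reduce
  I11: { [A → . ; ;], [A → . b A C], [C → C C b .], [C → b . A] }  — shift, reduce
  I12: { [A → ; ; .] }  — reduce

I5 contains complete items [A → b A C .], [C → .] — reduce-reduce conflict.

Answer: Yes — I5: [A → b A C .] vs [C → .]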